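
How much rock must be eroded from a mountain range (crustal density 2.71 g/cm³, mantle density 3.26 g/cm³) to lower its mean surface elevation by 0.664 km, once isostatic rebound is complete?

Net drop Δ = e − u = e − e ρ_c/ρ_m = e (ρ_m − ρ_c)/ρ_m.
e = Δ ρ_m/(ρ_m − ρ_c) = 0.664 km × 3.26/0.55 = 3.94 km.

3.94 km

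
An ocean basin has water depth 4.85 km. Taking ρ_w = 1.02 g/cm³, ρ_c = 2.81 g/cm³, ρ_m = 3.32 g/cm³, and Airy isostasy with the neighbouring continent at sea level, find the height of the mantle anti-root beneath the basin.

For local isostatic compensation: replacing crust with seawater at the top is compensated by replacing crust with mantle at the base: d (ρ_c − ρ_w) = a (ρ_m − ρ_c).
a = d (ρ_c − ρ_w)/(ρ_m − ρ_c) = 4.85 km × 1.79/0.51 = 17 km.

17 km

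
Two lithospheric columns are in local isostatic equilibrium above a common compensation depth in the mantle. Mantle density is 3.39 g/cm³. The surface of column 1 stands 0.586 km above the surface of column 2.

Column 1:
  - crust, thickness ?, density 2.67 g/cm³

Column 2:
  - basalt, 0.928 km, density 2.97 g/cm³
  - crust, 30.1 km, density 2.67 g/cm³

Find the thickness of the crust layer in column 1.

33.4 km

Take the compensation level at the base of the deeper column (depth z_c below the surface of column 1) and equate Σ ρ_i t_i down to z_c; mantle fills any gap and the z_c terms cancel.
Column 1: x×2.67 + (z_c − 0 − x)×3.39
Column 2: 0.586×0 + 0.928×2.97 + 30.1×2.67 + (z_c − 0.586 − 31.028)×3.39
The z_c×3.39 term appears on both sides and cancels. Collect the known terms of each column as K = Σ(ρt)_known − 3.39 × (depth of known layers): K_1 = 0 − 3.39×0 = 0; K_2 = 83.12316 − 3.39×(0.586 + 31.028) = −24.0483.
Balance: K_1 − x×(3.39 − 2.67) = K_2, so x = (K_1 − K_2)/(3.39 − 2.67) = 24.0483/0.72 = 33.4 km.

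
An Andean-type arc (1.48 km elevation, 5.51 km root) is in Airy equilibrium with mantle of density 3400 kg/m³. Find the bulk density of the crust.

2680 kg/m³

ρ_c h = (ρ_m − ρ_c) r → ρ_c (h + r) = ρ_m r → ρ_c = ρ_m r / (h + r).
ρ_c = 3400 × 5.51 km / (1.48 km + 5.51 km) = 2680 kg/m³.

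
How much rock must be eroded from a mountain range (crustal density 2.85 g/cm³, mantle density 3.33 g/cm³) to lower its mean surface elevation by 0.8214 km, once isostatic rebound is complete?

Net drop Δ = e − u = e − e ρ_c/ρ_m = e (ρ_m − ρ_c)/ρ_m.
e = Δ ρ_m/(ρ_m − ρ_c) = 0.8214 km × 3.33/0.48 = 5.7 km.

5.7 km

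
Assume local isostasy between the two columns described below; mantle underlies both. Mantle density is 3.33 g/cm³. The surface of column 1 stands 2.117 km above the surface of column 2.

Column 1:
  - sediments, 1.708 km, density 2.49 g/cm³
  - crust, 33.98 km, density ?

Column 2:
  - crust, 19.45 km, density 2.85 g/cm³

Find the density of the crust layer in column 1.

2.89 g/cm³

Take the compensation level at the base of the deeper column (depth z_c below the surface of column 1) and equate Σ ρ_i t_i down to z_c; mantle fills any gap and the z_c terms cancel.
Column 1: 1.708×2.49 + 33.98×ρ + (z_c − 35.688)×3.33
Column 2: 2.117×0 + 19.45×2.85 + (z_c − 2.117 − 19.45)×3.33
The z_c×3.33 term appears on both sides and cancels. Collect the known terms of each column as K = Σ(ρt)_known − 3.33 × (depth of known layers): K_1 = 4.25292 − 3.33×35.688 = −114.58812; K_2 = 55.4325 − 3.33×(2.117 + 19.45) = −16.38561.
Balance: K_1 + 33.98×ρ = K_2, so ρ = (K_2 − K_1)/33.98 = 98.2025/33.98 = 2.89 g/cm³.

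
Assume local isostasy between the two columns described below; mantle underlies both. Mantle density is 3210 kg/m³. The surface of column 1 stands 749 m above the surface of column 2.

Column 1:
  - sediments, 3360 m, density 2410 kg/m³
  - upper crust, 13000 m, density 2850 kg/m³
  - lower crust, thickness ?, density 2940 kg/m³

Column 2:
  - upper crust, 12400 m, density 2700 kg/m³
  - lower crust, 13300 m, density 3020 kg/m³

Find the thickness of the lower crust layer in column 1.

14400 m

Take the compensation level at the base of the deeper column (depth z_c below the surface of column 1) and equate Σ ρ_i t_i down to z_c; mantle fills any gap and the z_c terms cancel.
Column 1: 3360×2410 + 13000×2850 + x×2940 + (z_c − 16360 − x)×3210
Column 2: 749×0 + 12400×2700 + 13300×3020 + (z_c − 749 − 25700)×3210
The z_c×3210 term appears on both sides and cancels. Collect the known terms of each column as K = Σ(ρt)_known − 3210 × (depth of known layers): K_1 = 45147600 − 3210×16360 = −7368000; K_2 = 73646000 − 3210×(749 + 25700) = −11255290.
Balance: K_1 − x×(3210 − 2940) = K_2, so x = (K_1 − K_2)/(3210 − 2940) = 3887290/270 = 14400 m.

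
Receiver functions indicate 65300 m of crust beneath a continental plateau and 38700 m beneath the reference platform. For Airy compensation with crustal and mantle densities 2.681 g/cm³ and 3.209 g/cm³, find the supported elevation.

4380 m

Excess crust Δ = 65300 m − 38700 m = 26600 m, split between elevation h and root r with h + r = Δ.
Airy balance ρ_c h = (ρ_m − ρ_c) r gives r = h ρ_c/(ρ_m − ρ_c), so h (1 + ρ_c/(ρ_m − ρ_c)) = Δ, i.e. h = Δ (ρ_m − ρ_c)/ρ_m.
h = 26600 m × 0.528/3.209 = 4380 m.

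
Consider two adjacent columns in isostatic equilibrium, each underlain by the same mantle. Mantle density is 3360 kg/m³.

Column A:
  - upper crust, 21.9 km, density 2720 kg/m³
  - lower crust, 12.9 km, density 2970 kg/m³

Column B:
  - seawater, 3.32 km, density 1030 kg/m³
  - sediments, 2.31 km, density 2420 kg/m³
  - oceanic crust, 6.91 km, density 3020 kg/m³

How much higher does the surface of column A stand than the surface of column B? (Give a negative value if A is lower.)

2.02 km

For any compensation level in the mantle, the mantle terms cancel and isostasy reduces to e = (Σt_A − Σt_B) − (Σ(ρt)_A − Σ(ρt)_B) / ρ_m.
Σt_A = 34.8 km; Σt_B = 12.54 km; Σ(ρt)_A = 97881; Σ(ρt)_B = 29878 (in km·kg/m³).
e = (34.8 − 12.54) − (97881 − 29878) / 3360 = 2.02 km.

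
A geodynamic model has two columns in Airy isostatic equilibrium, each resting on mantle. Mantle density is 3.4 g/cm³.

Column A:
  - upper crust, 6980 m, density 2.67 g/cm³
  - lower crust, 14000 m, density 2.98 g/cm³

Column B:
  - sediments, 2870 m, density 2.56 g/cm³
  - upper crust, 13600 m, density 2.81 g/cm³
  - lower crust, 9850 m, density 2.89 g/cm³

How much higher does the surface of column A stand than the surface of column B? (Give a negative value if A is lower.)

−1320 m

For any compensation level in the mantle, the mantle terms cancel and isostasy reduces to e = (Σt_A − Σt_B) − (Σ(ρt)_A − Σ(ρt)_B) / ρ_m.
Σt_A = 20980 m; Σt_B = 26320 m; Σ(ρt)_A = 60356.6; Σ(ρt)_B = 74029.7 (in m·g/cm³).
e = (20980 − 26320) − (60356.6 − 74029.7) / 3.4 = −1320 m.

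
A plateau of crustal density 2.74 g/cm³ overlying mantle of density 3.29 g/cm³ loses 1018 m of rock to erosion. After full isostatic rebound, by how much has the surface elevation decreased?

Rebound u = e ρ_c/ρ_m = 1018 m × 2.74/3.29 = 847.8 m.
Net surface drop = e − u = 1018 m − 847.8 m = e (ρ_m − ρ_c)/ρ_m = 170 m.

170 m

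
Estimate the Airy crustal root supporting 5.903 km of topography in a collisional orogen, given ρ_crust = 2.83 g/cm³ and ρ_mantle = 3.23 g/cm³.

In Airy isostatic equilibrium: the weight of the topography is balanced by the buoyancy of the root, ρ_c h = (ρ_m − ρ_c) r.
r = h · ρ_c / (ρ_m − ρ_c) = 5.903 km × 2.83 / (3.23 − 2.83) = 41.8 km.

41.8 km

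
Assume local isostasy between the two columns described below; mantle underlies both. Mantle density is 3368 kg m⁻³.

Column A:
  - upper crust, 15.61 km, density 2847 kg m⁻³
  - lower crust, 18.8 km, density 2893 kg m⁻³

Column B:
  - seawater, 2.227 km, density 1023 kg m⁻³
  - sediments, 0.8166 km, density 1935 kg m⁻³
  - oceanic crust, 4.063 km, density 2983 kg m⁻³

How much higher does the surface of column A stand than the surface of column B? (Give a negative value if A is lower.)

For any compensation level in the mantle, the mantle terms cancel and isostasy reduces to e = (Σt_A − Σt_B) − (Σ(ρt)_A − Σ(ρt)_B) / ρ_m.
Σt_A = 34.41 km; Σt_B = 7.1066 km; Σ(ρt)_A = 98830.07; Σ(ρt)_B = 15978.271 (in km·kg m⁻³).
e = (34.41 − 7.1066) − (98830.07 − 15978.271) / 3368 = 2.7 km.

2.7 km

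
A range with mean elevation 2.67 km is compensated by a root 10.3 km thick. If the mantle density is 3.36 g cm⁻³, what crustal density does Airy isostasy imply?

2.67 g cm⁻³

ρ_c h = (ρ_m − ρ_c) r → ρ_c (h + r) = ρ_m r → ρ_c = ρ_m r / (h + r).
ρ_c = 3.36 × 10.3 km / (2.67 km + 10.3 km) = 2.67 g cm⁻³.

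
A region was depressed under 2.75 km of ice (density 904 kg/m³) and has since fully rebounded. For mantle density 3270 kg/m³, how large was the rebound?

0.76 km

Removing the load lets mantle flow back in; uplift u satisfies ρ_ice t = ρ_m u.
u = t ρ_ice/ρ_m = 2.75 km × 904/3270 = 0.76 km.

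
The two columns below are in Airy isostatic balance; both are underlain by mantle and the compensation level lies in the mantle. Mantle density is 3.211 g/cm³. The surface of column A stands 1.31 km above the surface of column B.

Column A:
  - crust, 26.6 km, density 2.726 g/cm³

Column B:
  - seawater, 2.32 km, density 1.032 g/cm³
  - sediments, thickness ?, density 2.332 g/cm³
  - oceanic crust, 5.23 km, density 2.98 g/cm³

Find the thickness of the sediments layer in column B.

Take the compensation level at the base of the deeper column (depth z_c below the surface of column A) and equate Σ ρ_i t_i down to z_c; mantle fills any gap and the z_c terms cancel.
Column A: 26.6×2.726 + (z_c − 26.6)×3.211
Column B: 1.31×0 + 2.32×1.032 + x×2.332 + 5.23×2.98 + (z_c − 1.31 − 7.55 − x)×3.211
The z_c×3.211 term appears on both sides and cancels. Collect the known terms of each column as K = Σ(ρt)_known − 3.211 × (depth of known layers): K_A = 72.5116 − 3.211×26.6 = −12.901; K_B = 17.97964 − 3.211×(1.31 + 7.55) = −10.46982.
Balance: K_A = K_B − x×(3.211 − 2.332), so x = (K_B − K_A)/(3.211 − 2.332) = 2.43118/0.879 = 2.77 km.

2.77 km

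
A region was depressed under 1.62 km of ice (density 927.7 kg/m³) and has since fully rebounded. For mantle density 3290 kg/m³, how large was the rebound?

0.457 km

Removing the load lets mantle flow back in; uplift u satisfies ρ_ice t = ρ_m u.
u = t ρ_ice/ρ_m = 1.62 km × 927.7/3290 = 0.457 km.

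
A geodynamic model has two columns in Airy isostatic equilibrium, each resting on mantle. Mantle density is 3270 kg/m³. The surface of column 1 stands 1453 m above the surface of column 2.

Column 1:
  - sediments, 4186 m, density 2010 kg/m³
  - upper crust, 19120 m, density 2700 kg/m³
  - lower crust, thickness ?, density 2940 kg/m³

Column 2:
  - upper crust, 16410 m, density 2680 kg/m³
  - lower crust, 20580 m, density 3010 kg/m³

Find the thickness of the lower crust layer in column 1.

10900 m

Take the compensation level at the base of the deeper column (depth z_c below the surface of column 1) and equate Σ ρ_i t_i down to z_c; mantle fills any gap and the z_c terms cancel.
Column 1: 4186×2010 + 19120×2700 + x×2940 + (z_c − 23306 − x)×3270
Column 2: 1453×0 + 16410×2680 + 20580×3010 + (z_c − 1453 − 36990)×3270
The z_c×3270 term appears on both sides and cancels. Collect the known terms of each column as K = Σ(ρt)_known − 3270 × (depth of known layers): K_1 = 60037860 − 3270×23306 = −16172760; K_2 = 105924600 − 3270×(1453 + 36990) = −19784010.
Balance: K_1 − x×(3270 − 2940) = K_2, so x = (K_1 − K_2)/(3270 − 2940) = 3611250/330 = 10900 m.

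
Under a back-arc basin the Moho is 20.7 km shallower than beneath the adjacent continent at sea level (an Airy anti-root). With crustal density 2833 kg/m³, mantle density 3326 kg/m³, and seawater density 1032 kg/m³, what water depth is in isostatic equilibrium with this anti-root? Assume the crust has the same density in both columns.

5.67 km

Replacing a thickness d of crust by seawater at the top must be balanced by replacing crust with mantle at the base: d (ρ_c − ρ_w) = a (ρ_m − ρ_c).
d = a (ρ_m − ρ_c)/(ρ_c − ρ_w) = 20.7 km × 493/1801 = 5.67 km.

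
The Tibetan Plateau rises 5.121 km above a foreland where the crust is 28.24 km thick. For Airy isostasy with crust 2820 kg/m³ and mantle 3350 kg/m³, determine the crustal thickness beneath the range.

Root depth r = h ρ_c / (ρ_m − ρ_c) = 5.121 km × 2820 / 530 = 27.25 km.
Total thickness = T + h + r = 28.24 km + 5.121 km + 27.25 km = 60.6 km.

60.6 km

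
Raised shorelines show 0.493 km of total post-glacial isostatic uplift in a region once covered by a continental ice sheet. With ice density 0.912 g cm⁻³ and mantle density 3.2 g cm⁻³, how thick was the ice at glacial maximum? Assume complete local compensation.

u = t ρ_ice/ρ_m → t = u ρ_m/ρ_ice = 0.493 km × 3.2/0.912 = 1.73 km.

1.73 km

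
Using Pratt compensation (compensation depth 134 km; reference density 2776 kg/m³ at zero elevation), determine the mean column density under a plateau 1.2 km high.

Pratt balance: ρ_ref D = ρ (D + h).
ρ = ρ_ref D/(D + h) = 2776 × 134 km/(134 km + 1.2 km) = 2750 kg/m³.

2750 kg/m³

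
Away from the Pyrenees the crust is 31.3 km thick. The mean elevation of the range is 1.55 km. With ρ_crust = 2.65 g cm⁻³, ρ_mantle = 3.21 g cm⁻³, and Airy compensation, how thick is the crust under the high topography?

Root depth r = h ρ_c / (ρ_m − ρ_c) = 1.55 km × 2.65 / 0.56 = 7.335 km.
Total thickness = T + h + r = 31.3 km + 1.55 km + 7.335 km = 40.2 km.

40.2 km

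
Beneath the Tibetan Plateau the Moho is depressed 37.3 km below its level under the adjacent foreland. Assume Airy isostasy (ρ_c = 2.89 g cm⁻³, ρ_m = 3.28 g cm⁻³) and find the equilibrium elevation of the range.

In Airy isostatic equilibrium: ρ_c h = (ρ_m − ρ_c) r.
h = r (ρ_m − ρ_c) / ρ_c = 37.3 km × (3.28 − 2.89) / 2.89 = 5.03 km.

5.03 km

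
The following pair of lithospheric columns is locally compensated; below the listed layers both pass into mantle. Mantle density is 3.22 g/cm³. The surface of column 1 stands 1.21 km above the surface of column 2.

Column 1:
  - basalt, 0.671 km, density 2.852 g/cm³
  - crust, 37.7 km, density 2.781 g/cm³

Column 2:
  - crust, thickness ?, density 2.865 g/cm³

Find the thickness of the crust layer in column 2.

36.3 km

Take the compensation level at the base of the deeper column (depth z_c below the surface of column 1) and equate Σ ρ_i t_i down to z_c; mantle fills any gap and the z_c terms cancel.
Column 1: 0.671×2.852 + 37.7×2.781 + (z_c − 38.371)×3.22
Column 2: 1.21×0 + x×2.865 + (z_c − 1.21 − 0 − x)×3.22
The z_c×3.22 term appears on both sides and cancels. Collect the known terms of each column as K = Σ(ρt)_known − 3.22 × (depth of known layers): K_1 = 106.757392 − 3.22×38.371 = −16.797228; K_2 = 0 − 3.22×(1.21 + 0) = −3.8962.
Balance: K_1 = K_2 − x×(3.22 − 2.865), so x = (K_2 − K_1)/(3.22 − 2.865) = 12.901/0.355 = 36.3 km.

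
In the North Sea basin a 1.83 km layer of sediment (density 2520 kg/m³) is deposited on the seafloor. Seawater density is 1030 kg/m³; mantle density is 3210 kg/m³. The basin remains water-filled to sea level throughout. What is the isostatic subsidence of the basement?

Submarine loading: the sediment displaces seawater, and the subsidence is in turn flooded, so s (ρ_m − ρ_w) = t (ρ_sed − ρ_w).
s = 1.83 km × (2520 − 1030) / (3210 − 1030) = 1.25 km.

1.25 km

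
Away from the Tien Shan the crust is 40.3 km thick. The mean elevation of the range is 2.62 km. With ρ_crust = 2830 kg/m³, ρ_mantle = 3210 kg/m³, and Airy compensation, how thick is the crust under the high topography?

Root depth r = h ρ_c / (ρ_m − ρ_c) = 2.62 km × 2830 / 380 = 19.51 km.
Total thickness = T + h + r = 40.3 km + 2.62 km + 19.51 km = 62.4 km.

62.4 km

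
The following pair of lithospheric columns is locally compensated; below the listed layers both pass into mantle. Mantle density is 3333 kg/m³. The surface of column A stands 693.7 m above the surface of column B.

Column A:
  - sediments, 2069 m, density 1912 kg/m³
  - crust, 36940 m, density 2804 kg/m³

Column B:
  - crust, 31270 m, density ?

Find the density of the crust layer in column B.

2690 kg/m³

Take the compensation level at the base of the deeper column (depth z_c below the surface of column A) and equate Σ ρ_i t_i down to z_c; mantle fills any gap and the z_c terms cancel.
Column A: 2069×1912 + 36940×2804 + (z_c − 39009)×3333
Column B: 693.7×0 + 31270×ρ + (z_c − 693.7 − 31270)×3333
The z_c×3333 term appears on both sides and cancels. Collect the known terms of each column as K = Σ(ρt)_known − 3333 × (depth of known layers): K_A = 107535688 − 3333×39009 = −22481309; K_B = 0 − 3333×(693.7 + 31270) = −106535012.
Balance: K_A = K_B + 31270×ρ, so ρ = (K_A − K_B)/31270 = 84053700/31270 = 2690 kg/m³.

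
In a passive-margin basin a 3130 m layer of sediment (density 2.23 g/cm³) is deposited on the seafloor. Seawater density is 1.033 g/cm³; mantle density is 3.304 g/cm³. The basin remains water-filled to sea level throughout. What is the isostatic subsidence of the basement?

Submarine loading: the sediment displaces seawater, and the subsidence is in turn flooded, so s (ρ_m − ρ_w) = t (ρ_sed − ρ_w).
s = 3130 m × (2.23 − 1.033) / (3.304 − 1.033) = 1650 m.

1650 m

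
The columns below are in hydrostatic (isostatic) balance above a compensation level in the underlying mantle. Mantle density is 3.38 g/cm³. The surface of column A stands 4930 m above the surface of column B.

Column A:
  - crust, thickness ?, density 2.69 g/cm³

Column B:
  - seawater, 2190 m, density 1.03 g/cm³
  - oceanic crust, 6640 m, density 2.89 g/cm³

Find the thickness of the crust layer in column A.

Take the compensation level at the base of the deeper column (depth z_c below the surface of column A) and equate Σ ρ_i t_i down to z_c; mantle fills any gap and the z_c terms cancel.
Column A: x×2.69 + (z_c − 0 − x)×3.38
Column B: 4930×0 + 2190×1.03 + 6640×2.89 + (z_c − 4930 − 8830)×3.38
The z_c×3.38 term appears on both sides and cancels. Collect the known terms of each column as K = Σ(ρt)_known − 3.38 × (depth of known layers): K_A = 0 − 3.38×0 = 0; K_B = 21445.3 − 3.38×(4930 + 8830) = −25063.5.
Balance: K_A − x×(3.38 − 2.69) = K_B, so x = (K_A − K_B)/(3.38 − 2.69) = 25063.5/0.69 = 36300 m.

36300 m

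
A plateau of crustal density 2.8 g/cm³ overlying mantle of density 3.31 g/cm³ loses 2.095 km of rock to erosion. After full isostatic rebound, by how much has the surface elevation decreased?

0.323 km

Rebound u = e ρ_c/ρ_m = 2.095 km × 2.8/3.31 = 1.772 km.
Net surface drop = e − u = 2.095 km − 1.772 km = e (ρ_m − ρ_c)/ρ_m = 0.323 km.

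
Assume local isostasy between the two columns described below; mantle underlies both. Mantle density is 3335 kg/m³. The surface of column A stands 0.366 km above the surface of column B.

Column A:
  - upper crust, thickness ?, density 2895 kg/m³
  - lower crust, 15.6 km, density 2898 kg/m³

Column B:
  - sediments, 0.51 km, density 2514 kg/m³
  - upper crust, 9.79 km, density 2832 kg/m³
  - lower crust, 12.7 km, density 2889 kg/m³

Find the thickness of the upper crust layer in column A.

12.3 km

Take the compensation level at the base of the deeper column (depth z_c below the surface of column A) and equate Σ ρ_i t_i down to z_c; mantle fills any gap and the z_c terms cancel.
Column A: x×2895 + 15.6×2898 + (z_c − 15.6 − x)×3335
Column B: 0.366×0 + 0.51×2514 + 9.79×2832 + 12.7×2889 + (z_c − 0.366 − 23)×3335
The z_c×3335 term appears on both sides and cancels. Collect the known terms of each column as K = Σ(ρt)_known − 3335 × (depth of known layers): K_A = 45208.8 − 3335×15.6 = −6817.2; K_B = 65697.72 − 3335×(0.366 + 23) = −12227.89.
Balance: K_A − x×(3335 − 2895) = K_B, so x = (K_A − K_B)/(3335 − 2895) = 5410.69/440 = 12.3 km.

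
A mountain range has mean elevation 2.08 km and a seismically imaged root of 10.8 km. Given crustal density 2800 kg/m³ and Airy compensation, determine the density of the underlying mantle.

Airy balance: ρ_c h = (ρ_m − ρ_c) r → ρ_m = ρ_c (1 + h/r).
ρ_m = 2800 × (1 + 2.08 km/10.8 km) = 3340 kg/m³.

3340 kg/m³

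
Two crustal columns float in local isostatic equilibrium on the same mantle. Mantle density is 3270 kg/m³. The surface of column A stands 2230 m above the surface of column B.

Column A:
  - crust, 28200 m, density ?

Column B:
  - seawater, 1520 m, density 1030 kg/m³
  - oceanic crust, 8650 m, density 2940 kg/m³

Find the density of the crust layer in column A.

Take the compensation level at the base of the deeper column (depth z_c below the surface of column A) and equate Σ ρ_i t_i down to z_c; mantle fills any gap and the z_c terms cancel.
Column A: 28200×ρ + (z_c − 28200)×3270
Column B: 2230×0 + 1520×1030 + 8650×2940 + (z_c − 2230 − 10170)×3270
The z_c×3270 term appears on both sides and cancels. Collect the known terms of each column as K = Σ(ρt)_known − 3270 × (depth of known layers): K_A = 0 − 3270×28200 = −92214000; K_B = 26996600 − 3270×(2230 + 10170) = −13551400.
Balance: K_A + 28200×ρ = K_B, so ρ = (K_B − K_A)/28200 = 78662600/28200 = 2790 kg/m³.

2790 kg/m³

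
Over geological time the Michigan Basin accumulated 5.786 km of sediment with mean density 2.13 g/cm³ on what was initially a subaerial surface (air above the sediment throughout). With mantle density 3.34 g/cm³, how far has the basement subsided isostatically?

3.69 km

Subaerial load: s = t ρ_sed / ρ_m = 5.786 km × 2.13/3.34 = 3.69 km.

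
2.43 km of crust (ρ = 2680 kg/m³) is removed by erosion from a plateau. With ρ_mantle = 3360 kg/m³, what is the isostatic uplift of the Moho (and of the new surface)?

Unloading: uplift u = e ρ_c/ρ_m = 2.43 km × 2680/3360 = 1.94 km.

1.94 km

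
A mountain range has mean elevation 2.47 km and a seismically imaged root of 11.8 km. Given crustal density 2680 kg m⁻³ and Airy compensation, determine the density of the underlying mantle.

3240 kg m⁻³

Airy balance: ρ_c h = (ρ_m − ρ_c) r → ρ_m = ρ_c (1 + h/r).
ρ_m = 2680 × (1 + 2.47 km/11.8 km) = 3240 kg m⁻³.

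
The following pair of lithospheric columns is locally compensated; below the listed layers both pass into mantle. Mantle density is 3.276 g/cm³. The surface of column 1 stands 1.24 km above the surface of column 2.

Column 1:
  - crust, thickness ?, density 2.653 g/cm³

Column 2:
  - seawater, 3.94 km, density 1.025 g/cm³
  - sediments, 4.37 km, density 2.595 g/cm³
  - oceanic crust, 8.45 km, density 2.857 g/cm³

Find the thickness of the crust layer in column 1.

31.2 km

Take the compensation level at the base of the deeper column (depth z_c below the surface of column 1) and equate Σ ρ_i t_i down to z_c; mantle fills any gap and the z_c terms cancel.
Column 1: x×2.653 + (z_c − 0 − x)×3.276
Column 2: 1.24×0 + 3.94×1.025 + 4.37×2.595 + 8.45×2.857 + (z_c − 1.24 − 16.76)×3.276
The z_c×3.276 term appears on both sides and cancels. Collect the known terms of each column as K = Σ(ρt)_known − 3.276 × (depth of known layers): K_1 = 0 − 3.276×0 = 0; K_2 = 39.5203 − 3.276×(1.24 + 16.76) = −19.4477.
Balance: K_1 − x×(3.276 − 2.653) = K_2, so x = (K_1 − K_2)/(3.276 − 2.653) = 19.4477/0.623 = 31.2 km.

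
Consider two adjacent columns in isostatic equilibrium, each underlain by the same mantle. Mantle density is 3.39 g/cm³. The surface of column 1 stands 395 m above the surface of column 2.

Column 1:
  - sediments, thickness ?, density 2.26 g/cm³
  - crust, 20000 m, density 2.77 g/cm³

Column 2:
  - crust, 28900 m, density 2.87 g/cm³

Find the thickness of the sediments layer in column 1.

3510 m

Take the compensation level at the base of the deeper column (depth z_c below the surface of column 1) and equate Σ ρ_i t_i down to z_c; mantle fills any gap and the z_c terms cancel.
Column 1: x×2.26 + 20000×2.77 + (z_c − 20000 − x)×3.39
Column 2: 395×0 + 28900×2.87 + (z_c − 395 − 28900)×3.39
The z_c×3.39 term appears on both sides and cancels. Collect the known terms of each column as K = Σ(ρt)_known − 3.39 × (depth of known layers): K_1 = 55400 − 3.39×20000 = −12400; K_2 = 82943 − 3.39×(395 + 28900) = −16367.05.
Balance: K_1 − x×(3.39 − 2.26) = K_2, so x = (K_1 − K_2)/(3.39 − 2.26) = 3967.05/1.13 = 3510 m.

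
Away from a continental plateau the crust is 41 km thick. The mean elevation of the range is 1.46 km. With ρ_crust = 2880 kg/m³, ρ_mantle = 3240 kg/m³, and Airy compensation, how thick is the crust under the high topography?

54.1 km

Root depth r = h ρ_c / (ρ_m − ρ_c) = 1.46 km × 2880 / 360 = 11.68 km.
Total thickness = T + h + r = 41 km + 1.46 km + 11.68 km = 54.1 km.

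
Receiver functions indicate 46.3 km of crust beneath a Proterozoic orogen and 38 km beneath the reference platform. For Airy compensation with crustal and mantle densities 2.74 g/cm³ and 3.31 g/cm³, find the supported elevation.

Excess crust Δ = 46.3 km − 38 km = 8.3 km, split between elevation h and root r with h + r = Δ.
Airy balance ρ_c h = (ρ_m − ρ_c) r gives r = h ρ_c/(ρ_m − ρ_c), so h (1 + ρ_c/(ρ_m − ρ_c)) = Δ, i.e. h = Δ (ρ_m − ρ_c)/ρ_m.
h = 8.3 km × 0.57/3.31 = 1.43 km.

1.43 km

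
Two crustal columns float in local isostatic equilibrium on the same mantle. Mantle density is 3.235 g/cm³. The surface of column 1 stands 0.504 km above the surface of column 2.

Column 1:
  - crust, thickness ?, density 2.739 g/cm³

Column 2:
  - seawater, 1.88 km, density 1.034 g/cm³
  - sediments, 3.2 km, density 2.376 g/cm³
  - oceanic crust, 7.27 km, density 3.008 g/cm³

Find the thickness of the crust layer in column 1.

Take the compensation level at the base of the deeper column (depth z_c below the surface of column 1) and equate Σ ρ_i t_i down to z_c; mantle fills any gap and the z_c terms cancel.
Column 1: x×2.739 + (z_c − 0 − x)×3.235
Column 2: 0.504×0 + 1.88×1.034 + 3.2×2.376 + 7.27×3.008 + (z_c − 0.504 − 12.35)×3.235
The z_c×3.235 term appears on both sides and cancels. Collect the known terms of each column as K = Σ(ρt)_known − 3.235 × (depth of known layers): K_1 = 0 − 3.235×0 = 0; K_2 = 31.41528 − 3.235×(0.504 + 12.35) = −10.16741.
Balance: K_1 − x×(3.235 − 2.739) = K_2, so x = (K_1 − K_2)/(3.235 − 2.739) = 10.1674/0.496 = 20.5 km.

20.5 km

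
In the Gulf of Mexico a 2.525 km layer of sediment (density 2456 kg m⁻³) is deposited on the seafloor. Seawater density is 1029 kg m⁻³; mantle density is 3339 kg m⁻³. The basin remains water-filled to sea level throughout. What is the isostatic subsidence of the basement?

Submarine loading: the sediment displaces seawater, and the subsidence is in turn flooded, so s (ρ_m − ρ_w) = t (ρ_sed − ρ_w).
s = 2.525 km × (2456 − 1029) / (3339 − 1029) = 1.56 km.

1.56 km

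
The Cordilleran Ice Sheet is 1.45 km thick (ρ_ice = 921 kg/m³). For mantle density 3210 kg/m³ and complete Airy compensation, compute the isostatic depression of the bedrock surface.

By Archimedes' principle applied to the lithosphere: the ice load ρ_ice t is balanced by mantle displaced below, ρ_m s.
s = t ρ_ice / ρ_m = 1.45 km × 921/3210 = 0.416 km.

0.416 km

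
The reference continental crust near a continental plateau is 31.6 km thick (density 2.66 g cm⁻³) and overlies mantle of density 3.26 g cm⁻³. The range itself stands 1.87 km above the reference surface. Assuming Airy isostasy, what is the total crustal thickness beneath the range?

41.8 km

Root depth r = h ρ_c / (ρ_m − ρ_c) = 1.87 km × 2.66 / 0.6 = 8.29 km.
Total thickness = T + h + r = 31.6 km + 1.87 km + 8.29 km = 41.8 km.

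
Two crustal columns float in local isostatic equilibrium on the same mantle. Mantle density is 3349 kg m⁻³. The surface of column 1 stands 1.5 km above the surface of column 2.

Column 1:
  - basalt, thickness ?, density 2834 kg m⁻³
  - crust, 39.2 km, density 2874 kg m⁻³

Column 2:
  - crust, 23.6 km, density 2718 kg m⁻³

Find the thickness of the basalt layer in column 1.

2.51 km

Take the compensation level at the base of the deeper column (depth z_c below the surface of column 1) and equate Σ ρ_i t_i down to z_c; mantle fills any gap and the z_c terms cancel.
Column 1: x×2834 + 39.2×2874 + (z_c − 39.2 − x)×3349
Column 2: 1.5×0 + 23.6×2718 + (z_c − 1.5 − 23.6)×3349
The z_c×3349 term appears on both sides and cancels. Collect the known terms of each column as K = Σ(ρt)_known − 3349 × (depth of known layers): K_1 = 112660.8 − 3349×39.2 = −18620; K_2 = 64144.8 − 3349×(1.5 + 23.6) = −19915.1.
Balance: K_1 − x×(3349 − 2834) = K_2, so x = (K_1 − K_2)/(3349 − 2834) = 1295.1/515 = 2.51 km.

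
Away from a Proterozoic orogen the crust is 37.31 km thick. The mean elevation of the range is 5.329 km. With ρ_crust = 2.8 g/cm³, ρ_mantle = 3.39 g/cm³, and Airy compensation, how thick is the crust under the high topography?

Root depth r = h ρ_c / (ρ_m − ρ_c) = 5.329 km × 2.8 / 0.59 = 25.29 km.
Total thickness = T + h + r = 37.31 km + 5.329 km + 25.29 km = 67.9 km.

67.9 km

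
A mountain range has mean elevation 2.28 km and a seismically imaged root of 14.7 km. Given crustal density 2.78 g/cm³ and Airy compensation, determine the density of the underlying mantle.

3.21 g/cm³

Airy balance: ρ_c h = (ρ_m − ρ_c) r → ρ_m = ρ_c (1 + h/r).
ρ_m = 2.78 × (1 + 2.28 km/14.7 km) = 3.21 g/cm³.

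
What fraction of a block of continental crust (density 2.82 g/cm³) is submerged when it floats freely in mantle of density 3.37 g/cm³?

Submerged fraction = ρ_obj/ρ_fluid = 2.82/3.37 = 0.837.

0.837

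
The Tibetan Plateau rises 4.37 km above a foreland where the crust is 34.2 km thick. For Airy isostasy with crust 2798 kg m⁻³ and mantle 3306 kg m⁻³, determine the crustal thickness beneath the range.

Root depth r = h ρ_c / (ρ_m − ρ_c) = 4.37 km × 2798 / 508 = 24.07 km.
Total thickness = T + h + r = 34.2 km + 4.37 km + 24.07 km = 62.6 km.

62.6 km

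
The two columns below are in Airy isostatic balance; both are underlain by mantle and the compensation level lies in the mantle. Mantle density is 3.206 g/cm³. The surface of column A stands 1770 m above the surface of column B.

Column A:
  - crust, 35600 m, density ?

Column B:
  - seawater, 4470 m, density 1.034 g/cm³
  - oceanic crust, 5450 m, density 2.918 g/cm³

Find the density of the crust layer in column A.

Take the compensation level at the base of the deeper column (depth z_c below the surface of column A) and equate Σ ρ_i t_i down to z_c; mantle fills any gap and the z_c terms cancel.
Column A: 35600×ρ + (z_c − 35600)×3.206
Column B: 1770×0 + 4470×1.034 + 5450×2.918 + (z_c − 1770 − 9920)×3.206
The z_c×3.206 term appears on both sides and cancels. Collect the known terms of each column as K = Σ(ρt)_known − 3.206 × (depth of known layers): K_A = 0 − 3.206×35600 = −114133.6; K_B = 20525.08 − 3.206×(1770 + 9920) = −16953.06.
Balance: K_A + 35600×ρ = K_B, so ρ = (K_B − K_A)/35600 = 97180.5/35600 = 2.73 g/cm³.

2.73 g/cm³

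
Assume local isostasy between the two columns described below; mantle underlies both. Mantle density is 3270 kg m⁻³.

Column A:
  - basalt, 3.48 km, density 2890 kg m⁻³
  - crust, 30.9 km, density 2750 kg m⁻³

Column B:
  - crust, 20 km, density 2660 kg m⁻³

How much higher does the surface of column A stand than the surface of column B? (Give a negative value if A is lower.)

For any compensation level in the mantle, the mantle terms cancel and isostasy reduces to e = (Σt_A − Σt_B) − (Σ(ρt)_A − Σ(ρt)_B) / ρ_m.
Σt_A = 34.38 km; Σt_B = 20 km; Σ(ρt)_A = 95032.2; Σ(ρt)_B = 53200 (in km·kg m⁻³).
e = (34.38 − 20) − (95032.2 − 53200) / 3270 = 1.59 km.

1.59 km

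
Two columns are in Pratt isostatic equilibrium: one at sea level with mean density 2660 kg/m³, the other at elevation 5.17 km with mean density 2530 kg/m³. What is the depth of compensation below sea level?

ρ_ref D = ρ (D + h) → D (ρ_ref − ρ) = ρ h.
D = ρ h/(ρ_ref − ρ) = 2530 × 5.17 km/(2660 − 2530) = 101 km.

101 km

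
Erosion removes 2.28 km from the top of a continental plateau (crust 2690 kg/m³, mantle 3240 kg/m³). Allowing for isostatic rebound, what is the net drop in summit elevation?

0.387 km

Rebound u = e ρ_c/ρ_m = 2.28 km × 2690/3240 = 1.893 km.
Net surface drop = e − u = 2.28 km − 1.893 km = e (ρ_m − ρ_c)/ρ_m = 0.387 km.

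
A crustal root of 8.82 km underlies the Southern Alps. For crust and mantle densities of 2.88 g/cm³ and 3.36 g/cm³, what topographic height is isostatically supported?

1.47 km

Equating mass per unit area of the two columns: ρ_c h = (ρ_m − ρ_c) r.
h = r (ρ_m − ρ_c) / ρ_c = 8.82 km × (3.36 − 2.88) / 2.88 = 1.47 km.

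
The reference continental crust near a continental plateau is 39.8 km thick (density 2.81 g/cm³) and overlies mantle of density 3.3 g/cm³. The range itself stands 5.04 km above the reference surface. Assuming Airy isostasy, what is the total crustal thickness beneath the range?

73.7 km

Root depth r = h ρ_c / (ρ_m − ρ_c) = 5.04 km × 2.81 / 0.49 = 28.9 km.
Total thickness = T + h + r = 39.8 km + 5.04 km + 28.9 km = 73.7 km.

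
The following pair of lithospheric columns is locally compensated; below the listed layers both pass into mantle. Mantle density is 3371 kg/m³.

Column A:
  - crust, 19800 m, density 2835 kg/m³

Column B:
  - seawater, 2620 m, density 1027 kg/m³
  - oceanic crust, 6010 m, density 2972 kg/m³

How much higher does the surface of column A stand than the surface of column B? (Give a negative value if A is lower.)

For any compensation level in the mantle, the mantle terms cancel and isostasy reduces to e = (Σt_A − Σt_B) − (Σ(ρt)_A − Σ(ρt)_B) / ρ_m.
Σt_A = 19800 m; Σt_B = 8630 m; Σ(ρt)_A = 56133000; Σ(ρt)_B = 20552460 (in m·kg/m³).
e = (19800 − 8630) − (56133000 − 20552460) / 3371 = 615 m.

615 m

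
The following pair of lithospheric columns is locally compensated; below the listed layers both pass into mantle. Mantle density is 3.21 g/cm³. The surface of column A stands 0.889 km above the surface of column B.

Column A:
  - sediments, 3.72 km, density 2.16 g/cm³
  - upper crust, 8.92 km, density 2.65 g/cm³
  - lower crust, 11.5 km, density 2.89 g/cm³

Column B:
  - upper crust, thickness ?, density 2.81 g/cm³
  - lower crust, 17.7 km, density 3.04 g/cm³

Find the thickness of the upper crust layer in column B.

Take the compensation level at the base of the deeper column (depth z_c below the surface of column A) and equate Σ ρ_i t_i down to z_c; mantle fills any gap and the z_c terms cancel.
Column A: 3.72×2.16 + 8.92×2.65 + 11.5×2.89 + (z_c − 24.14)×3.21
Column B: 0.889×0 + x×2.81 + 17.7×3.04 + (z_c − 0.889 − 17.7 − x)×3.21
The z_c×3.21 term appears on both sides and cancels. Collect the known terms of each column as K = Σ(ρt)_known − 3.21 × (depth of known layers): K_A = 64.9082 − 3.21×24.14 = −12.5812; K_B = 53.808 − 3.21×(0.889 + 17.7) = −5.86269.
Balance: K_A = K_B − x×(3.21 − 2.81), so x = (K_B − K_A)/(3.21 − 2.81) = 6.71851/0.4 = 16.8 km.

16.8 km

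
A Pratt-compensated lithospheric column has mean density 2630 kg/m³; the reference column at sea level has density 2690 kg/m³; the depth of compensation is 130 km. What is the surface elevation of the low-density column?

ρ_ref D = ρ (D + h) → h = D (ρ_ref − ρ)/ρ.
h = 130 km × (2690 − 2630)/2630 = 2.97 km.

2.97 km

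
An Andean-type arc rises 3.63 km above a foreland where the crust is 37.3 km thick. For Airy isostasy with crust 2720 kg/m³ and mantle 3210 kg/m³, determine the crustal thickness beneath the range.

61.1 km

Root depth r = h ρ_c / (ρ_m − ρ_c) = 3.63 km × 2720 / 490 = 20.15 km.
Total thickness = T + h + r = 37.3 km + 3.63 km + 20.15 km = 61.1 km.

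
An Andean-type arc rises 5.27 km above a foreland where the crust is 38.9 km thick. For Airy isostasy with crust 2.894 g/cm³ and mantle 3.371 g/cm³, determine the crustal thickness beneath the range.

Root depth r = h ρ_c / (ρ_m − ρ_c) = 5.27 km × 2.894 / 0.477 = 31.97 km.
Total thickness = T + h + r = 38.9 km + 5.27 km + 31.97 km = 76.1 km.

76.1 km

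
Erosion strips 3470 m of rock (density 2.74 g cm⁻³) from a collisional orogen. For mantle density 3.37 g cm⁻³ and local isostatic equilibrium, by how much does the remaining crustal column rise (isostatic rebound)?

2820 m

Unloading: uplift u = e ρ_c/ρ_m = 3470 m × 2.74/3.37 = 2820 m.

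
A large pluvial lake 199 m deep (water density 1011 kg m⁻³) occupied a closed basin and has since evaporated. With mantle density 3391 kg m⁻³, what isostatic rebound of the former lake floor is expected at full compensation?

u = d ρ_w/ρ_m = 199 m × 1011/3391 = 59.3 m.

59.3 m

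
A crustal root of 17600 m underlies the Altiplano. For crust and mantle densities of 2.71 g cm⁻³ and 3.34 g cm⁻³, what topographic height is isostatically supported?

4090 m

Isostatic balance requires: ρ_c h = (ρ_m − ρ_c) r.
h = r (ρ_m − ρ_c) / ρ_c = 17600 m × (3.34 − 2.71) / 2.71 = 4090 m.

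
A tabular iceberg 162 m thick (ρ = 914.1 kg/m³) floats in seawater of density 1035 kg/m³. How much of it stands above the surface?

Floating equilibrium: submerged depth d = t ρ_obj/ρ_fluid = 162 m × 914.1/1035 = 143.1 m.
Freeboard = t − d = 162 m − 143.1 m = 18.9 m.

18.9 m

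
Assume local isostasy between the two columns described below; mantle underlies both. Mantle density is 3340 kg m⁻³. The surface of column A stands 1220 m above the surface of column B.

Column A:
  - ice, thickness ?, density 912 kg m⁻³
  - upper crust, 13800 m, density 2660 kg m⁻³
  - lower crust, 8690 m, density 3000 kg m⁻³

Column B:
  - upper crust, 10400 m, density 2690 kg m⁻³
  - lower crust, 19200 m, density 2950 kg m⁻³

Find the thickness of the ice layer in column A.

Take the compensation level at the base of the deeper column (depth z_c below the surface of column A) and equate Σ ρ_i t_i down to z_c; mantle fills any gap and the z_c terms cancel.
Column A: x×912 + 13800×2660 + 8690×3000 + (z_c − 22490 − x)×3340
Column B: 1220×0 + 10400×2690 + 19200×2950 + (z_c − 1220 − 29600)×3340
The z_c×3340 term appears on both sides and cancels. Collect the known terms of each column as K = Σ(ρt)_known − 3340 × (depth of known layers): K_A = 62778000 − 3340×22490 = −12338600; K_B = 84616000 − 3340×(1220 + 29600) = −18322800.
Balance: K_A − x×(3340 − 912) = K_B, so x = (K_A − K_B)/(3340 − 912) = 5984200/2428 = 2460 m.

2460 m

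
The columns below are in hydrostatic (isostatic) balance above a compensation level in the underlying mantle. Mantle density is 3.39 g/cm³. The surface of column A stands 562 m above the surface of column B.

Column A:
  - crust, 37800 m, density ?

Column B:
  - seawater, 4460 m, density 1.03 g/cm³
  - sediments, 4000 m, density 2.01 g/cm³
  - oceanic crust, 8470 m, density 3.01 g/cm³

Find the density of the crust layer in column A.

2.83 g/cm³

Take the compensation level at the base of the deeper column (depth z_c below the surface of column A) and equate Σ ρ_i t_i down to z_c; mantle fills any gap and the z_c terms cancel.
Column A: 37800×ρ + (z_c − 37800)×3.39
Column B: 562×0 + 4460×1.03 + 4000×2.01 + 8470×3.01 + (z_c − 562 − 16930)×3.39
The z_c×3.39 term appears on both sides and cancels. Collect the known terms of each column as K = Σ(ρt)_known − 3.39 × (depth of known layers): K_A = 0 − 3.39×37800 = −128142; K_B = 38128.5 − 3.39×(562 + 16930) = −21169.38.
Balance: K_A + 37800×ρ = K_B, so ρ = (K_B − K_A)/37800 = 106973/37800 = 2.83 g/cm³.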